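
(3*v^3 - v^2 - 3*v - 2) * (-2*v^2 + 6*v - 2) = -6*v^5 + 20*v^4 - 6*v^3 - 12*v^2 - 6*v + 4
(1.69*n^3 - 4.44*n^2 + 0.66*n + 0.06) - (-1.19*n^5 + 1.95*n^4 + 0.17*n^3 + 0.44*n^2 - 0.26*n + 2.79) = 1.19*n^5 - 1.95*n^4 + 1.52*n^3 - 4.88*n^2 + 0.92*n - 2.73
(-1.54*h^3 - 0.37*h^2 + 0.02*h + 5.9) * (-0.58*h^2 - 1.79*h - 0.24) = 0.8932*h^5 + 2.9712*h^4 + 1.0203*h^3 - 3.369*h^2 - 10.5658*h - 1.416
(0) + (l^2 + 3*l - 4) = l^2 + 3*l - 4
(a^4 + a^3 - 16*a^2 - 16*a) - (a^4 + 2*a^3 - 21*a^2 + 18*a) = -a^3 + 5*a^2 - 34*a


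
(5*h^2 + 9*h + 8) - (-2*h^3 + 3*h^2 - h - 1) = 2*h^3 + 2*h^2 + 10*h + 9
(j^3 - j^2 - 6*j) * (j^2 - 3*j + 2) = j^5 - 4*j^4 - j^3 + 16*j^2 - 12*j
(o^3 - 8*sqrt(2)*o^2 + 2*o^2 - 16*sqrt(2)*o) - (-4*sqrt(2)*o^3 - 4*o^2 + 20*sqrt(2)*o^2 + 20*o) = o^3 + 4*sqrt(2)*o^3 - 28*sqrt(2)*o^2 + 6*o^2 - 16*sqrt(2)*o - 20*o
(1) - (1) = 0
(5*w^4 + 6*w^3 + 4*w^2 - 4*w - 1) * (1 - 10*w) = -50*w^5 - 55*w^4 - 34*w^3 + 44*w^2 + 6*w - 1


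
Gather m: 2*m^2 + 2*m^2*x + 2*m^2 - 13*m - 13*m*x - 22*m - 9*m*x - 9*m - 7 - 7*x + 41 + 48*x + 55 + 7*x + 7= m^2*(2*x + 4) + m*(-22*x - 44) + 48*x + 96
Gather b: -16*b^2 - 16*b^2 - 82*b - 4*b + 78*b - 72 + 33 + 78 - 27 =-32*b^2 - 8*b + 12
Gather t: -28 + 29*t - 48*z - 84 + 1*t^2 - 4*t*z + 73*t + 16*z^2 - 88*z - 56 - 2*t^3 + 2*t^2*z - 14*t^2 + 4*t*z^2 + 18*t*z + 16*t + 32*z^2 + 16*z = -2*t^3 + t^2*(2*z - 13) + t*(4*z^2 + 14*z + 118) + 48*z^2 - 120*z - 168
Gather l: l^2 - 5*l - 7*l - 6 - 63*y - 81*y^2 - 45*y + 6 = l^2 - 12*l - 81*y^2 - 108*y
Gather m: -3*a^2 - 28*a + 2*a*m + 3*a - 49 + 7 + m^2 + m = -3*a^2 - 25*a + m^2 + m*(2*a + 1) - 42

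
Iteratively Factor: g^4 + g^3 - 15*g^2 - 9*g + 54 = (g + 3)*(g^3 - 2*g^2 - 9*g + 18) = (g + 3)^2*(g^2 - 5*g + 6) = (g - 3)*(g + 3)^2*(g - 2)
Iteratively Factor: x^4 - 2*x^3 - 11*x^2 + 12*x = (x + 3)*(x^3 - 5*x^2 + 4*x) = (x - 1)*(x + 3)*(x^2 - 4*x) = (x - 4)*(x - 1)*(x + 3)*(x)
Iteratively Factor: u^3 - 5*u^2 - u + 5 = (u - 1)*(u^2 - 4*u - 5) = (u - 5)*(u - 1)*(u + 1)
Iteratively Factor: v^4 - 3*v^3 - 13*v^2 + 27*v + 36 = (v - 4)*(v^3 + v^2 - 9*v - 9) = (v - 4)*(v + 1)*(v^2 - 9) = (v - 4)*(v + 1)*(v + 3)*(v - 3)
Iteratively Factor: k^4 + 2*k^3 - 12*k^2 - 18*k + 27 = (k + 3)*(k^3 - k^2 - 9*k + 9) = (k + 3)^2*(k^2 - 4*k + 3) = (k - 3)*(k + 3)^2*(k - 1)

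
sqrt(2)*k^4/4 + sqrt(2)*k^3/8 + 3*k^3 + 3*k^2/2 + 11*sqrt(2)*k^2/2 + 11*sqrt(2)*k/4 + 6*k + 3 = (k/2 + sqrt(2))*(k + 1/2)*(k + 3*sqrt(2))*(sqrt(2)*k/2 + 1)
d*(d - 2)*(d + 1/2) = d^3 - 3*d^2/2 - d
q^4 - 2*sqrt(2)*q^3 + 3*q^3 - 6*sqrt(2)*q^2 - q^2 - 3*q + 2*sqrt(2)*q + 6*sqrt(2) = (q - 1)*(q + 1)*(q + 3)*(q - 2*sqrt(2))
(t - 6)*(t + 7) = t^2 + t - 42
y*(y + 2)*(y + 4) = y^3 + 6*y^2 + 8*y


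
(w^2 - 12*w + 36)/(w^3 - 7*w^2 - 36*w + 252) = (w - 6)/(w^2 - w - 42)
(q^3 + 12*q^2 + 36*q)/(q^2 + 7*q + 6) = q*(q + 6)/(q + 1)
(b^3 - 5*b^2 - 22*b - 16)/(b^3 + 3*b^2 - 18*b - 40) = (b^2 - 7*b - 8)/(b^2 + b - 20)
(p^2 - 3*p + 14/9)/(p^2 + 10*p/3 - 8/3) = (p - 7/3)/(p + 4)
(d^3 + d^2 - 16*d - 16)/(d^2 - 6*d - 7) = (d^2 - 16)/(d - 7)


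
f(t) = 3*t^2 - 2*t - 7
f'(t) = 6*t - 2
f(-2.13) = 10.87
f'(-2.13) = -14.78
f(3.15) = 16.47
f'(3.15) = 16.90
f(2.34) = 4.75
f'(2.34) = 12.04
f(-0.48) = -5.35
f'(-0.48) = -4.88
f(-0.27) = -6.24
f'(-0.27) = -3.62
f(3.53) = 23.32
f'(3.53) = 19.18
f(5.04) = 59.12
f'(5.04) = 28.24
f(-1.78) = 6.07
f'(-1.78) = -12.68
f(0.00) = -7.00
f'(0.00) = -2.00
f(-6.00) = 113.00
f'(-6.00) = -38.00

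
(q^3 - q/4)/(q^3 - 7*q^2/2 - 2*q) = (q - 1/2)/(q - 4)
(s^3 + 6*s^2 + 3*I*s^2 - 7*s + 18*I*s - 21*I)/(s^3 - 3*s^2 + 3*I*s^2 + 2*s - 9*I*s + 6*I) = (s + 7)/(s - 2)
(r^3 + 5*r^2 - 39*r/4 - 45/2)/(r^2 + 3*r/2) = r + 7/2 - 15/r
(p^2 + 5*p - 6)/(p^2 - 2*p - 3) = (-p^2 - 5*p + 6)/(-p^2 + 2*p + 3)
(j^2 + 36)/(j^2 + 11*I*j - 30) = (j - 6*I)/(j + 5*I)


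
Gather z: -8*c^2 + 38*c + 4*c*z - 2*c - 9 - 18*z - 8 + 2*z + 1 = -8*c^2 + 36*c + z*(4*c - 16) - 16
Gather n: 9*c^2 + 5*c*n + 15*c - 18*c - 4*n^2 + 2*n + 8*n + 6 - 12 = 9*c^2 - 3*c - 4*n^2 + n*(5*c + 10) - 6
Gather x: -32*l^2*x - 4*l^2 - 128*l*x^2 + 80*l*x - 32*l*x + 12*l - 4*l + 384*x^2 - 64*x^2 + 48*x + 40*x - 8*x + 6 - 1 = -4*l^2 + 8*l + x^2*(320 - 128*l) + x*(-32*l^2 + 48*l + 80) + 5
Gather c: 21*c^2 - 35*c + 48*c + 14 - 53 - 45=21*c^2 + 13*c - 84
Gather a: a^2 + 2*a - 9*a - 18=a^2 - 7*a - 18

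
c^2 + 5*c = c*(c + 5)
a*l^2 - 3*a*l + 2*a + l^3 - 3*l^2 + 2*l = (a + l)*(l - 2)*(l - 1)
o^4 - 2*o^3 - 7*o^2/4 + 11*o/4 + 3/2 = (o - 2)*(o - 3/2)*(o + 1/2)*(o + 1)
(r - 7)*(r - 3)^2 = r^3 - 13*r^2 + 51*r - 63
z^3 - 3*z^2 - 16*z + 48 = (z - 4)*(z - 3)*(z + 4)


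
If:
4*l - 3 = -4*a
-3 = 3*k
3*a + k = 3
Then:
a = 4/3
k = -1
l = -7/12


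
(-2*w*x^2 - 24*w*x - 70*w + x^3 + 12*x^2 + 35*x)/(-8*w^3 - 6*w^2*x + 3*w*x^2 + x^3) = (x^2 + 12*x + 35)/(4*w^2 + 5*w*x + x^2)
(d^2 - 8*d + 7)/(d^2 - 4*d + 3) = (d - 7)/(d - 3)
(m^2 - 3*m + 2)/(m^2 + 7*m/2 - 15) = 2*(m^2 - 3*m + 2)/(2*m^2 + 7*m - 30)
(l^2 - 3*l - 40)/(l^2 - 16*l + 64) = (l + 5)/(l - 8)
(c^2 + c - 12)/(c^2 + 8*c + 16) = (c - 3)/(c + 4)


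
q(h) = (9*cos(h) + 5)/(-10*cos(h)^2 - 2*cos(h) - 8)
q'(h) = (-20*sin(h)*cos(h) - 2*sin(h))*(9*cos(h) + 5)/(-10*cos(h)^2 - 2*cos(h) - 8)^2 - 9*sin(h)/(-10*cos(h)^2 - 2*cos(h) - 8)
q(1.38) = -0.77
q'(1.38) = 0.51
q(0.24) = -0.71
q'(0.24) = -0.08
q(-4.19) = -0.05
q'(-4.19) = 0.86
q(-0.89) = -0.81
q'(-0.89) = 0.16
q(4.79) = -0.69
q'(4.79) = -0.79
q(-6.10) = -0.71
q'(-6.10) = -0.06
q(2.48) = 0.17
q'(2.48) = 0.33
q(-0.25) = -0.71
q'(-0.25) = 0.08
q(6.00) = -0.71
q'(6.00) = 0.09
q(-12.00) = -0.75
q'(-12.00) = -0.16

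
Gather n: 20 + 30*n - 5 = 30*n + 15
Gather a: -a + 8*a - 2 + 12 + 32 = 7*a + 42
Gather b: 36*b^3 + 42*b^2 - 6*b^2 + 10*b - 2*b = 36*b^3 + 36*b^2 + 8*b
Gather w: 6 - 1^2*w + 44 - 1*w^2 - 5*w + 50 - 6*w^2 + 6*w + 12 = 112 - 7*w^2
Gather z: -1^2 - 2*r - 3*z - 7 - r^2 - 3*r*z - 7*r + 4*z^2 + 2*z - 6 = -r^2 - 9*r + 4*z^2 + z*(-3*r - 1) - 14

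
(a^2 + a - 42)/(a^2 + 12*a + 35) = (a - 6)/(a + 5)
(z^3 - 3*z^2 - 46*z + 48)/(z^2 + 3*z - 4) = (z^2 - 2*z - 48)/(z + 4)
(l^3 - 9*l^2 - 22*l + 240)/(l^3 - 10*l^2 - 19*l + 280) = (l - 6)/(l - 7)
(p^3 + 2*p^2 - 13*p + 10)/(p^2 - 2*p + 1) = (p^2 + 3*p - 10)/(p - 1)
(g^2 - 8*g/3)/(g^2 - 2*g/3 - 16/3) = g/(g + 2)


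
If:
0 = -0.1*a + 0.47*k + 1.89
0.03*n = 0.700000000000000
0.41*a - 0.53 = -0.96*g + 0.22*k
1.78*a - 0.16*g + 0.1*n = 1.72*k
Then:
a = -6.31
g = 2.02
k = -5.36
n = 23.33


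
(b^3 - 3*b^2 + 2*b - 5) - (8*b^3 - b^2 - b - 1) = -7*b^3 - 2*b^2 + 3*b - 4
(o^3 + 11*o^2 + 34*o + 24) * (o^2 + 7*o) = o^5 + 18*o^4 + 111*o^3 + 262*o^2 + 168*o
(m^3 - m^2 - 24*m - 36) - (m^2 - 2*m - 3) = m^3 - 2*m^2 - 22*m - 33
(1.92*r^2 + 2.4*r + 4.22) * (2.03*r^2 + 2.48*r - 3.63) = 3.8976*r^4 + 9.6336*r^3 + 7.549*r^2 + 1.7536*r - 15.3186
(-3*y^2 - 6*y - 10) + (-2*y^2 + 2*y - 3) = -5*y^2 - 4*y - 13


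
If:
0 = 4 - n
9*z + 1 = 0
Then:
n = 4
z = -1/9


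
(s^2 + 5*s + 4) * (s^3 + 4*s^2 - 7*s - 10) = s^5 + 9*s^4 + 17*s^3 - 29*s^2 - 78*s - 40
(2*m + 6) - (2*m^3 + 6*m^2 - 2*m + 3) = -2*m^3 - 6*m^2 + 4*m + 3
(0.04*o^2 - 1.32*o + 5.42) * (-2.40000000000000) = -0.096*o^2 + 3.168*o - 13.008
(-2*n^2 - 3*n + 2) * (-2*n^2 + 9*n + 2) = 4*n^4 - 12*n^3 - 35*n^2 + 12*n + 4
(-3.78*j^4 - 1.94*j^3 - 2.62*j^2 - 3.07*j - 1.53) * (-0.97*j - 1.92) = 3.6666*j^5 + 9.1394*j^4 + 6.2662*j^3 + 8.0083*j^2 + 7.3785*j + 2.9376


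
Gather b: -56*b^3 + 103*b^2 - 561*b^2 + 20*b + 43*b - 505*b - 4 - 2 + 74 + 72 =-56*b^3 - 458*b^2 - 442*b + 140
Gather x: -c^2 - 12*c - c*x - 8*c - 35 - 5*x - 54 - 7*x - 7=-c^2 - 20*c + x*(-c - 12) - 96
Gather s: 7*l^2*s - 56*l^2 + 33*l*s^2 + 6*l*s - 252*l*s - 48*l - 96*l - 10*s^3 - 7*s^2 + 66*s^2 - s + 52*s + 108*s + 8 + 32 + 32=-56*l^2 - 144*l - 10*s^3 + s^2*(33*l + 59) + s*(7*l^2 - 246*l + 159) + 72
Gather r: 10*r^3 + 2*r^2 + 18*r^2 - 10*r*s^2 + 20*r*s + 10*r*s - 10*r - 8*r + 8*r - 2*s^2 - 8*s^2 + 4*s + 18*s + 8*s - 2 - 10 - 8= 10*r^3 + 20*r^2 + r*(-10*s^2 + 30*s - 10) - 10*s^2 + 30*s - 20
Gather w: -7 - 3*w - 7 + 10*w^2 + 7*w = 10*w^2 + 4*w - 14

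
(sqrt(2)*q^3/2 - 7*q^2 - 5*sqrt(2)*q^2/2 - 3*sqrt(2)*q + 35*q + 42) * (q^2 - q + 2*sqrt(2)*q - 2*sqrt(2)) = sqrt(2)*q^5/2 - 5*q^4 - 3*sqrt(2)*q^4 - 29*sqrt(2)*q^3/2 + 30*q^3 + 5*q^2 + 87*sqrt(2)*q^2 - 30*q + 14*sqrt(2)*q - 84*sqrt(2)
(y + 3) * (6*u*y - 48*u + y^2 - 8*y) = 6*u*y^2 - 30*u*y - 144*u + y^3 - 5*y^2 - 24*y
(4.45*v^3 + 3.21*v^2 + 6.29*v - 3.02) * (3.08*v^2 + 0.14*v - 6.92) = 13.706*v^5 + 10.5098*v^4 - 10.9714*v^3 - 30.6342*v^2 - 43.9496*v + 20.8984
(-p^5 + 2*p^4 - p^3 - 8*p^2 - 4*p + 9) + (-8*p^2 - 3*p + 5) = -p^5 + 2*p^4 - p^3 - 16*p^2 - 7*p + 14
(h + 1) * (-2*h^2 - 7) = -2*h^3 - 2*h^2 - 7*h - 7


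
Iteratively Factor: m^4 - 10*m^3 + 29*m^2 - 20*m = (m - 4)*(m^3 - 6*m^2 + 5*m) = m*(m - 4)*(m^2 - 6*m + 5) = m*(m - 4)*(m - 1)*(m - 5)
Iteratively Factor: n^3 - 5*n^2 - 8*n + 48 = (n + 3)*(n^2 - 8*n + 16) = (n - 4)*(n + 3)*(n - 4)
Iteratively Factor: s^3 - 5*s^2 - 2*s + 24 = (s + 2)*(s^2 - 7*s + 12) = (s - 4)*(s + 2)*(s - 3)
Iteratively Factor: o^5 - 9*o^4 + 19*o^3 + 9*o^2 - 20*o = (o)*(o^4 - 9*o^3 + 19*o^2 + 9*o - 20) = o*(o - 1)*(o^3 - 8*o^2 + 11*o + 20) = o*(o - 5)*(o - 1)*(o^2 - 3*o - 4) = o*(o - 5)*(o - 4)*(o - 1)*(o + 1)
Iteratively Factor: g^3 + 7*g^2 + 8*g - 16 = (g - 1)*(g^2 + 8*g + 16) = (g - 1)*(g + 4)*(g + 4)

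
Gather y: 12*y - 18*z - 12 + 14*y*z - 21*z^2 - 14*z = y*(14*z + 12) - 21*z^2 - 32*z - 12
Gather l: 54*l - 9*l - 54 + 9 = 45*l - 45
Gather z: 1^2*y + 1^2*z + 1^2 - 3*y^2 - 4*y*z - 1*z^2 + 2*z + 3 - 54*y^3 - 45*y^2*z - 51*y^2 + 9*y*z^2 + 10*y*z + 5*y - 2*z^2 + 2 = -54*y^3 - 54*y^2 + 6*y + z^2*(9*y - 3) + z*(-45*y^2 + 6*y + 3) + 6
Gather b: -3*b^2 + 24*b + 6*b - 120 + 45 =-3*b^2 + 30*b - 75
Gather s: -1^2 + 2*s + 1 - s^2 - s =-s^2 + s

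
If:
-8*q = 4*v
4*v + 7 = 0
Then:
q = 7/8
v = -7/4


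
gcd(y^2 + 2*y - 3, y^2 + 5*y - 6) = y - 1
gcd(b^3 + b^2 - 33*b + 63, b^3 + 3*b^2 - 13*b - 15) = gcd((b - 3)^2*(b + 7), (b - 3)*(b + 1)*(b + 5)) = b - 3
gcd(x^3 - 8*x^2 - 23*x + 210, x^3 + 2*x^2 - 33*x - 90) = x^2 - x - 30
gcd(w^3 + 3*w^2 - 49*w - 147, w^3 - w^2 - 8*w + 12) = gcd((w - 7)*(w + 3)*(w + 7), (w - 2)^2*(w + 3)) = w + 3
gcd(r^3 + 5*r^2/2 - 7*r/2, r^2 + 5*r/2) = r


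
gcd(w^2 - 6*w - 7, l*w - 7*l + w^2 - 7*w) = w - 7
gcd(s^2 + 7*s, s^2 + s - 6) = 1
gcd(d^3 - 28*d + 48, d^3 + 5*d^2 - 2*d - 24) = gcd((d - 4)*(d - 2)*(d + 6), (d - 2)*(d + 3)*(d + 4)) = d - 2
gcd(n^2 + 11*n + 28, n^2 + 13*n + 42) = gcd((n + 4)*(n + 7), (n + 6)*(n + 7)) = n + 7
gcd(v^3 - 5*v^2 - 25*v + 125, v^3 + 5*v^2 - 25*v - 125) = v^2 - 25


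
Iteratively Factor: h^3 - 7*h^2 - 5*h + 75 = (h - 5)*(h^2 - 2*h - 15) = (h - 5)^2*(h + 3)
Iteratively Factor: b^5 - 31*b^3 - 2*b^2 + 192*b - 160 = (b + 4)*(b^4 - 4*b^3 - 15*b^2 + 58*b - 40) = (b - 2)*(b + 4)*(b^3 - 2*b^2 - 19*b + 20) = (b - 2)*(b + 4)^2*(b^2 - 6*b + 5) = (b - 5)*(b - 2)*(b + 4)^2*(b - 1)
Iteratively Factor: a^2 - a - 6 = (a - 3)*(a + 2)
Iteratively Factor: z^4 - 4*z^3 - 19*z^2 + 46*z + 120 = (z - 4)*(z^3 - 19*z - 30) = (z - 5)*(z - 4)*(z^2 + 5*z + 6) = (z - 5)*(z - 4)*(z + 3)*(z + 2)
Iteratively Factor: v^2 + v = (v + 1)*(v)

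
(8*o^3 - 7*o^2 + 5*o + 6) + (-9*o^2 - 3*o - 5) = 8*o^3 - 16*o^2 + 2*o + 1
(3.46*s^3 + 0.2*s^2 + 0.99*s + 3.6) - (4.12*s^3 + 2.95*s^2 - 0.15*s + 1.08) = -0.66*s^3 - 2.75*s^2 + 1.14*s + 2.52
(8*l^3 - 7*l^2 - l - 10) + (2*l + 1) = 8*l^3 - 7*l^2 + l - 9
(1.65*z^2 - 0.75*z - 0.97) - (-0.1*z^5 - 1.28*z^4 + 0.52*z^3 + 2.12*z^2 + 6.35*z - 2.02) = 0.1*z^5 + 1.28*z^4 - 0.52*z^3 - 0.47*z^2 - 7.1*z + 1.05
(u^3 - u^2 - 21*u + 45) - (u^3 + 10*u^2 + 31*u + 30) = -11*u^2 - 52*u + 15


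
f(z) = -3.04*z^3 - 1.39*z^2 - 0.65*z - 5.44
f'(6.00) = -345.65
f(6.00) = -716.02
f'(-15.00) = -2010.95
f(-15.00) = 9951.56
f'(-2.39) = -46.10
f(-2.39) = 29.68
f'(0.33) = -2.56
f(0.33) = -5.92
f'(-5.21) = -233.72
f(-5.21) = 390.14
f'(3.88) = -148.73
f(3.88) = -206.46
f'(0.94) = -11.32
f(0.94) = -9.80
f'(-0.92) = -5.81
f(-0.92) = -3.65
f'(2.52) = -65.57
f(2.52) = -64.55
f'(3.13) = -98.70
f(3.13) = -114.31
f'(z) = -9.12*z^2 - 2.78*z - 0.65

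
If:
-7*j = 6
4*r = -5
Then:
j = -6/7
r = -5/4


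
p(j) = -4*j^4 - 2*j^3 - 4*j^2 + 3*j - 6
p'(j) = -16*j^3 - 6*j^2 - 8*j + 3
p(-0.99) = -14.79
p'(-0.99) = 20.56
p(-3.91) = -894.23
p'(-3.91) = 898.97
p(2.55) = -226.65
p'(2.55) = -321.72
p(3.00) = -411.00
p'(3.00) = -507.00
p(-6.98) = -9036.39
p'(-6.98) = 5207.61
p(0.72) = -7.74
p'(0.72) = -11.84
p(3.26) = -559.81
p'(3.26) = -641.18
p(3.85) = -1046.70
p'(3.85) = -1029.80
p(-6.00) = -4920.00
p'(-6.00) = 3291.00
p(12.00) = -86946.00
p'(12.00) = -28605.00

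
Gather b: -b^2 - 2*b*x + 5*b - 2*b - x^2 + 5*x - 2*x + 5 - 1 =-b^2 + b*(3 - 2*x) - x^2 + 3*x + 4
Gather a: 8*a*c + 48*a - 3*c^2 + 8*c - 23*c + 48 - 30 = a*(8*c + 48) - 3*c^2 - 15*c + 18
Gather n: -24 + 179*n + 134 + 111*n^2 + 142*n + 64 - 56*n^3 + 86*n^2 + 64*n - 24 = -56*n^3 + 197*n^2 + 385*n + 150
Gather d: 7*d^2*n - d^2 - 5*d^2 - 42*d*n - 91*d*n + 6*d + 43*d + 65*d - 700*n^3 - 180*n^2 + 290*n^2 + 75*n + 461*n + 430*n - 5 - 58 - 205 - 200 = d^2*(7*n - 6) + d*(114 - 133*n) - 700*n^3 + 110*n^2 + 966*n - 468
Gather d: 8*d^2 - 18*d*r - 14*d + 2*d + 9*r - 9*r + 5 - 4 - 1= 8*d^2 + d*(-18*r - 12)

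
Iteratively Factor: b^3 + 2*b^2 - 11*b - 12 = (b - 3)*(b^2 + 5*b + 4) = (b - 3)*(b + 4)*(b + 1)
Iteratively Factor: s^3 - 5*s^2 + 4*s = (s - 4)*(s^2 - s) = s*(s - 4)*(s - 1)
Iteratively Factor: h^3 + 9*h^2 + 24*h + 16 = (h + 4)*(h^2 + 5*h + 4) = (h + 4)^2*(h + 1)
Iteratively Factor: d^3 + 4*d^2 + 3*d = (d + 3)*(d^2 + d) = d*(d + 3)*(d + 1)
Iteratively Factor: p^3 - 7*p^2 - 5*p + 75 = (p - 5)*(p^2 - 2*p - 15) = (p - 5)*(p + 3)*(p - 5)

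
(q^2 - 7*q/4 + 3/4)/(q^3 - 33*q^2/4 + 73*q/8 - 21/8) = 2*(q - 1)/(2*q^2 - 15*q + 7)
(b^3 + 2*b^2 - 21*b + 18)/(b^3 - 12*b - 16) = (-b^3 - 2*b^2 + 21*b - 18)/(-b^3 + 12*b + 16)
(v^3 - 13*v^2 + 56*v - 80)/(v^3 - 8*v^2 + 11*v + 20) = (v - 4)/(v + 1)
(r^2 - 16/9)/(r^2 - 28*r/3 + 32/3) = (r + 4/3)/(r - 8)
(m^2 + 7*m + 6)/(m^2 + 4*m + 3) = (m + 6)/(m + 3)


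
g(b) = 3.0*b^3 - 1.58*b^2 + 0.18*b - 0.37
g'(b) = 9.0*b^2 - 3.16*b + 0.18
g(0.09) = -0.36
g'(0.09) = -0.03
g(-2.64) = -67.06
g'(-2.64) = 71.25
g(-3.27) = -122.75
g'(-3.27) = 106.75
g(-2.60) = -64.25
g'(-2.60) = 69.24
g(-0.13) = -0.43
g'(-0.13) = 0.74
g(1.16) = 2.40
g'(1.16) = 8.62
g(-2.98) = -94.33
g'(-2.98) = 89.52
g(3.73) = 134.00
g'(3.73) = 113.61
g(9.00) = 2060.27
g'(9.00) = 700.74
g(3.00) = 66.95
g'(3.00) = 71.70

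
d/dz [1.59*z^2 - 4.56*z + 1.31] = 3.18*z - 4.56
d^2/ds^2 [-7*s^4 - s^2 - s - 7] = -84*s^2 - 2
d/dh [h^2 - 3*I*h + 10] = 2*h - 3*I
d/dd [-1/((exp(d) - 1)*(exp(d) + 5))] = (exp(d) + 2)/(2*(exp(d) + 5)^2*sinh(d/2)^2)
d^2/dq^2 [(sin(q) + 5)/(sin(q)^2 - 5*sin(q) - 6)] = (-sin(q)^4 - 24*sin(q)^3 + 65*sin(q)^2 - 250*sin(q) + 250)/((sin(q) - 6)^3*(sin(q) + 1)^2)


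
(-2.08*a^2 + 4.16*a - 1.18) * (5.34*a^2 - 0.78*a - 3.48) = -11.1072*a^4 + 23.8368*a^3 - 2.3076*a^2 - 13.5564*a + 4.1064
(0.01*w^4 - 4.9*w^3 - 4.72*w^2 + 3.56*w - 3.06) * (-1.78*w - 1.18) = -0.0178*w^5 + 8.7102*w^4 + 14.1836*w^3 - 0.767200000000001*w^2 + 1.246*w + 3.6108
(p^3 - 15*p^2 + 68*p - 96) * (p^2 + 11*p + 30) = p^5 - 4*p^4 - 67*p^3 + 202*p^2 + 984*p - 2880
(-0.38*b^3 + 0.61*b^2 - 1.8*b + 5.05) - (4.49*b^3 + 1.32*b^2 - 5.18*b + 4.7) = -4.87*b^3 - 0.71*b^2 + 3.38*b + 0.35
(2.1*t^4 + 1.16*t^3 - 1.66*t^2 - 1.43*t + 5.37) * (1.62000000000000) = 3.402*t^4 + 1.8792*t^3 - 2.6892*t^2 - 2.3166*t + 8.6994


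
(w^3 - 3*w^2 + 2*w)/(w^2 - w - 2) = w*(w - 1)/(w + 1)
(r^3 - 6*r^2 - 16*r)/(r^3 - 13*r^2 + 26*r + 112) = r/(r - 7)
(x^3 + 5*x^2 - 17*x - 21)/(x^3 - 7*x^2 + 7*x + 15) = (x + 7)/(x - 5)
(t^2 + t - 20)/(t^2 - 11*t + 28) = (t + 5)/(t - 7)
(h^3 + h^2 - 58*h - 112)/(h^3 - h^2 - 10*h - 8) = (h^2 - h - 56)/(h^2 - 3*h - 4)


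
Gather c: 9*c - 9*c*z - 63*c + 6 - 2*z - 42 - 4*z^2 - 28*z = c*(-9*z - 54) - 4*z^2 - 30*z - 36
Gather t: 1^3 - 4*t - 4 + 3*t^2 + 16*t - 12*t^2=-9*t^2 + 12*t - 3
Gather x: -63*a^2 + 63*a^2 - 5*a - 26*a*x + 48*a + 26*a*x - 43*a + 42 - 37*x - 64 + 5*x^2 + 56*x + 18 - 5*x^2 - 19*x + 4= 0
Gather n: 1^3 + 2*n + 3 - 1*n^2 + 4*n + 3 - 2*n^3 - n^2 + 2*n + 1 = -2*n^3 - 2*n^2 + 8*n + 8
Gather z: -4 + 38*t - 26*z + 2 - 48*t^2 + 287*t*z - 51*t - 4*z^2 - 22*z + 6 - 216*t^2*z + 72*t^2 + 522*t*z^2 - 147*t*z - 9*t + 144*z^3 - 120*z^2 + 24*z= 24*t^2 - 22*t + 144*z^3 + z^2*(522*t - 124) + z*(-216*t^2 + 140*t - 24) + 4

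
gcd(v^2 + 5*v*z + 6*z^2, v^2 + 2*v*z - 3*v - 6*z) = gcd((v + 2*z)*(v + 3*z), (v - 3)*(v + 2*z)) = v + 2*z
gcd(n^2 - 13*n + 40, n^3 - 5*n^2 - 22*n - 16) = n - 8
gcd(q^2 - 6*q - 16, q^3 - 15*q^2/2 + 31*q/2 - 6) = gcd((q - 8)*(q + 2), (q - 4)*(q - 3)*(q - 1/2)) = 1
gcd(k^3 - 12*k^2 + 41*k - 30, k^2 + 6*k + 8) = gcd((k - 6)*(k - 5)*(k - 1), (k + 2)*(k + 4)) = 1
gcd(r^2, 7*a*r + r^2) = r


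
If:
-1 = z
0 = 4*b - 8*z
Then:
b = -2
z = -1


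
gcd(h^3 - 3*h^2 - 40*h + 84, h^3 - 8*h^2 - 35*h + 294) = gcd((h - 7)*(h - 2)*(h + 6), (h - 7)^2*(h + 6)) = h^2 - h - 42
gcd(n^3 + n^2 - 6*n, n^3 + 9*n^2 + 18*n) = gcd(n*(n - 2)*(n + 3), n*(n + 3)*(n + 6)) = n^2 + 3*n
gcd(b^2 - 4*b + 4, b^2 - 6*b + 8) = b - 2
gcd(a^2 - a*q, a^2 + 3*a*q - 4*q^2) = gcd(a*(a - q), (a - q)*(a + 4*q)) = -a + q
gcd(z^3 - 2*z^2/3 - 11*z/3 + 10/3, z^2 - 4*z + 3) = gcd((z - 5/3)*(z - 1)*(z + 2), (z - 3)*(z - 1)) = z - 1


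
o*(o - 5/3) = o^2 - 5*o/3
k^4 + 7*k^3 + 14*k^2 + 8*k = k*(k + 1)*(k + 2)*(k + 4)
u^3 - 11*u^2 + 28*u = u*(u - 7)*(u - 4)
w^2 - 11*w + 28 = (w - 7)*(w - 4)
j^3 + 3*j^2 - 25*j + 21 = (j - 3)*(j - 1)*(j + 7)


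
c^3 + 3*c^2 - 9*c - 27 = (c - 3)*(c + 3)^2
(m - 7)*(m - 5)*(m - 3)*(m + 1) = m^4 - 14*m^3 + 56*m^2 - 34*m - 105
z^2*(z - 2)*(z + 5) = z^4 + 3*z^3 - 10*z^2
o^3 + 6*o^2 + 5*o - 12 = (o - 1)*(o + 3)*(o + 4)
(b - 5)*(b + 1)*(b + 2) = b^3 - 2*b^2 - 13*b - 10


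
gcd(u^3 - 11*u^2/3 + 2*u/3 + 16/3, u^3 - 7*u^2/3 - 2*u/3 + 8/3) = u^2 - u - 2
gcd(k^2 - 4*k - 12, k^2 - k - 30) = k - 6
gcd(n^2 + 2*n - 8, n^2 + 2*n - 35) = 1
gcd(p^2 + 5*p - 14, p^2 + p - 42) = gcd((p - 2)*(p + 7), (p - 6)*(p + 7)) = p + 7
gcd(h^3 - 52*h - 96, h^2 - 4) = h + 2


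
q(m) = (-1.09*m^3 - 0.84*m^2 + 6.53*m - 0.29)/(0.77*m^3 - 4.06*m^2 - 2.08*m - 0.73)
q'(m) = (-3.27*m^2 - 1.68*m + 6.53)/(0.77*m^3 - 4.06*m^2 - 2.08*m - 0.73) + (-2.31*m^2 + 8.12*m + 2.08)*(-1.09*m^3 - 0.84*m^2 + 6.53*m - 0.29)/(0.77*m^3 - 4.06*m^2 - 2.08*m - 0.73)^2 = (-4.44089209850063e-16*m^5 + 5.0722*m^4 - 5.5218*m^3 + 31.316*m^2 - 1.1284*m - 5.3701)/(0.5929*m^6 - 6.2524*m^5 + 13.2804*m^4 + 15.7654*m^3 + 10.254*m^2 + 3.0368*m + 0.5329)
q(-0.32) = 4.81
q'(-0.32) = -6.14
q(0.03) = 0.12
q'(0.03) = -8.48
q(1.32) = -0.50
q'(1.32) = 0.65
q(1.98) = -0.06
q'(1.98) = 0.69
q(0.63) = -0.93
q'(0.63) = 0.48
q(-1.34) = 1.12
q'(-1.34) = 1.63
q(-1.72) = 0.65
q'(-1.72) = 0.94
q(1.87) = -0.13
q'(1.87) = 0.67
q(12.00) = -2.67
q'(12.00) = 0.19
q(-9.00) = -0.77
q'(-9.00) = 0.05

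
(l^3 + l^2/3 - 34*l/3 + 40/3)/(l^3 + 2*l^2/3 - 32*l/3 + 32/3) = (3*l - 5)/(3*l - 4)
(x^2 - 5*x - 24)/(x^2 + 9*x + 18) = (x - 8)/(x + 6)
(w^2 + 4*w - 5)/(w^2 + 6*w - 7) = (w + 5)/(w + 7)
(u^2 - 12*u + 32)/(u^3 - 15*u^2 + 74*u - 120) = (u - 8)/(u^2 - 11*u + 30)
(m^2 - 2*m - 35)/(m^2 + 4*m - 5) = (m - 7)/(m - 1)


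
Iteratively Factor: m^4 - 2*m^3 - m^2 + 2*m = (m - 2)*(m^3 - m) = (m - 2)*(m + 1)*(m^2 - m) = m*(m - 2)*(m + 1)*(m - 1)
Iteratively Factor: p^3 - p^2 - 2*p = (p - 2)*(p^2 + p) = p*(p - 2)*(p + 1)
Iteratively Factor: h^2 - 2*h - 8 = (h - 4)*(h + 2)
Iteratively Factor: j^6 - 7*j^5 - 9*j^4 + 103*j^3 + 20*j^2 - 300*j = (j - 5)*(j^5 - 2*j^4 - 19*j^3 + 8*j^2 + 60*j) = j*(j - 5)*(j^4 - 2*j^3 - 19*j^2 + 8*j + 60) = j*(j - 5)^2*(j^3 + 3*j^2 - 4*j - 12) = j*(j - 5)^2*(j + 2)*(j^2 + j - 6) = j*(j - 5)^2*(j - 2)*(j + 2)*(j + 3)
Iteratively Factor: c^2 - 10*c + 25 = (c - 5)*(c - 5)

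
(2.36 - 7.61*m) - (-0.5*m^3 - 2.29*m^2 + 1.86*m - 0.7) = 0.5*m^3 + 2.29*m^2 - 9.47*m + 3.06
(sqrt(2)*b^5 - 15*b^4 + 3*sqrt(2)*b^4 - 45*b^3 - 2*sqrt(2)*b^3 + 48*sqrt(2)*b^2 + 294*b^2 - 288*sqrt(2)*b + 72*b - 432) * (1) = sqrt(2)*b^5 - 15*b^4 + 3*sqrt(2)*b^4 - 45*b^3 - 2*sqrt(2)*b^3 + 48*sqrt(2)*b^2 + 294*b^2 - 288*sqrt(2)*b + 72*b - 432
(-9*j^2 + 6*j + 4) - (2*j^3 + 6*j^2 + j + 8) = -2*j^3 - 15*j^2 + 5*j - 4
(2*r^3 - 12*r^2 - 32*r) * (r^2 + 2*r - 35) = 2*r^5 - 8*r^4 - 126*r^3 + 356*r^2 + 1120*r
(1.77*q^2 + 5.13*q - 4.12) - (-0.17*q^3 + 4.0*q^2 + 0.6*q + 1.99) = 0.17*q^3 - 2.23*q^2 + 4.53*q - 6.11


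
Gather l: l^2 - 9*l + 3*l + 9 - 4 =l^2 - 6*l + 5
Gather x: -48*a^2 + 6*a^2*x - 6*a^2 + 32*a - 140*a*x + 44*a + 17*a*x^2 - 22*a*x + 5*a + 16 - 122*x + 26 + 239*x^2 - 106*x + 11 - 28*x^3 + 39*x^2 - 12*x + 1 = -54*a^2 + 81*a - 28*x^3 + x^2*(17*a + 278) + x*(6*a^2 - 162*a - 240) + 54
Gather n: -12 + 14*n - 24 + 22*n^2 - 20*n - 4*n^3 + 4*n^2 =-4*n^3 + 26*n^2 - 6*n - 36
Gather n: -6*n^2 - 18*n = -6*n^2 - 18*n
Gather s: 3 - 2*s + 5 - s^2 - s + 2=-s^2 - 3*s + 10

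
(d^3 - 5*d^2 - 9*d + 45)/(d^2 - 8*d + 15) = d + 3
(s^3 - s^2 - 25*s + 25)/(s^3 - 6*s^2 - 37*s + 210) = (s^2 + 4*s - 5)/(s^2 - s - 42)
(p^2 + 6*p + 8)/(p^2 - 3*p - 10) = (p + 4)/(p - 5)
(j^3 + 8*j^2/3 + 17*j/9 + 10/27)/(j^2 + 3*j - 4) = (27*j^3 + 72*j^2 + 51*j + 10)/(27*(j^2 + 3*j - 4))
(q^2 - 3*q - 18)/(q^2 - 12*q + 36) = (q + 3)/(q - 6)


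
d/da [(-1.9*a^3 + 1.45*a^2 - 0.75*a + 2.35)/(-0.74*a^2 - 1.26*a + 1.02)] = (1.406*a^4 + 4.788*a^3 - 8.196*a^2 + 6.436*a + 2.196)/(0.5476*a^4 + 1.8648*a^3 + 0.0780000000000001*a^2 - 2.5704*a + 1.0404)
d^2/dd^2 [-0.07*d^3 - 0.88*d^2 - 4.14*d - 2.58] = -0.42*d - 1.76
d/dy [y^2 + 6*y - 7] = 2*y + 6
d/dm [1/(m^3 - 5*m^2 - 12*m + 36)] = (-3*m^2 + 10*m + 12)/(m^3 - 5*m^2 - 12*m + 36)^2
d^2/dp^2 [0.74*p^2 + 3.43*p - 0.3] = 1.48000000000000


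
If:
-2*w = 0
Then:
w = 0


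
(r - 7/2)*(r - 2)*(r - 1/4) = r^3 - 23*r^2/4 + 67*r/8 - 7/4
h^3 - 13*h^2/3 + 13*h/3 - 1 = (h - 3)*(h - 1)*(h - 1/3)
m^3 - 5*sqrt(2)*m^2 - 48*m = m*(m - 8*sqrt(2))*(m + 3*sqrt(2))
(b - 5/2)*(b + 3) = b^2 + b/2 - 15/2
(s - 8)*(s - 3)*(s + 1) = s^3 - 10*s^2 + 13*s + 24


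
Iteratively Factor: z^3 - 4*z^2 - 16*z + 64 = (z - 4)*(z^2 - 16) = (z - 4)^2*(z + 4)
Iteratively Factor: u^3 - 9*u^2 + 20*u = (u - 4)*(u^2 - 5*u) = u*(u - 4)*(u - 5)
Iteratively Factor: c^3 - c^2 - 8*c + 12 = (c - 2)*(c^2 + c - 6) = (c - 2)*(c + 3)*(c - 2)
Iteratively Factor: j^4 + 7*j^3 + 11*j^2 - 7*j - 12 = (j + 4)*(j^3 + 3*j^2 - j - 3) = (j - 1)*(j + 4)*(j^2 + 4*j + 3) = (j - 1)*(j + 3)*(j + 4)*(j + 1)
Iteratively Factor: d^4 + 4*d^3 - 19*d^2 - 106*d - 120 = (d + 2)*(d^3 + 2*d^2 - 23*d - 60) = (d - 5)*(d + 2)*(d^2 + 7*d + 12) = (d - 5)*(d + 2)*(d + 3)*(d + 4)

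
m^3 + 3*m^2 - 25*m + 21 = (m - 3)*(m - 1)*(m + 7)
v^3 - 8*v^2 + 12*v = v*(v - 6)*(v - 2)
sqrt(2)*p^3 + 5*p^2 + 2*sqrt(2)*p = p*(p + 2*sqrt(2))*(sqrt(2)*p + 1)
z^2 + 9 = (z - 3*I)*(z + 3*I)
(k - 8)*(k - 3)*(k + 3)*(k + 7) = k^4 - k^3 - 65*k^2 + 9*k + 504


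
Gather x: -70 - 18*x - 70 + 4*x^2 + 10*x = 4*x^2 - 8*x - 140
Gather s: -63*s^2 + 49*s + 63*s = -63*s^2 + 112*s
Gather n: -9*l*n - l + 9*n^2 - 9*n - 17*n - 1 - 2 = -l + 9*n^2 + n*(-9*l - 26) - 3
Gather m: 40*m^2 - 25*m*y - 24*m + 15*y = 40*m^2 + m*(-25*y - 24) + 15*y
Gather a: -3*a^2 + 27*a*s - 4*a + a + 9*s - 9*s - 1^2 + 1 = -3*a^2 + a*(27*s - 3)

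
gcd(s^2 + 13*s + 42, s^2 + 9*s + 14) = s + 7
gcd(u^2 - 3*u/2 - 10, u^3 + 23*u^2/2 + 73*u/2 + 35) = u + 5/2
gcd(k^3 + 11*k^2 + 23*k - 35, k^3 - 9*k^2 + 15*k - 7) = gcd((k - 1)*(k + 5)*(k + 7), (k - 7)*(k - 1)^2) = k - 1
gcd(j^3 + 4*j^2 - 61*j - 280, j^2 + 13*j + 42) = j + 7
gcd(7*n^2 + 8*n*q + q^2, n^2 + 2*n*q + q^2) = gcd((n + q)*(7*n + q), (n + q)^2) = n + q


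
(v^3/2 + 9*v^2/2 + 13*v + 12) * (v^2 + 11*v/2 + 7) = v^5/2 + 29*v^4/4 + 165*v^3/4 + 115*v^2 + 157*v + 84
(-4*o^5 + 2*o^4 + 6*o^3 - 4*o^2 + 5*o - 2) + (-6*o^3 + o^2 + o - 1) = -4*o^5 + 2*o^4 - 3*o^2 + 6*o - 3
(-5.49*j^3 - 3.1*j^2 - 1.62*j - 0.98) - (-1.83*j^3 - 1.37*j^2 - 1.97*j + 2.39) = -3.66*j^3 - 1.73*j^2 + 0.35*j - 3.37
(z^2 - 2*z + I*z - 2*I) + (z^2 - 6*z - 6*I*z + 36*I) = 2*z^2 - 8*z - 5*I*z + 34*I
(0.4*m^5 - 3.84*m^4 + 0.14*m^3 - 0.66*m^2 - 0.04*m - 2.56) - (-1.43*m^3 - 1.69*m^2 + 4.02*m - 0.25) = 0.4*m^5 - 3.84*m^4 + 1.57*m^3 + 1.03*m^2 - 4.06*m - 2.31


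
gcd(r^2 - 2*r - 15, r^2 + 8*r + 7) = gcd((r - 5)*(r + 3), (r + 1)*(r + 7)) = 1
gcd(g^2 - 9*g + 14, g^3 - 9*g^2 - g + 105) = g - 7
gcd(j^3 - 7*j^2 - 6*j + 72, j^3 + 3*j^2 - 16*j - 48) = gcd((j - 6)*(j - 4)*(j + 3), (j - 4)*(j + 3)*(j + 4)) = j^2 - j - 12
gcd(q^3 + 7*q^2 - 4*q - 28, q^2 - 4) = q^2 - 4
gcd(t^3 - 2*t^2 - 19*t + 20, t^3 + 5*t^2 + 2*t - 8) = t^2 + 3*t - 4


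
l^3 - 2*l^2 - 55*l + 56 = (l - 8)*(l - 1)*(l + 7)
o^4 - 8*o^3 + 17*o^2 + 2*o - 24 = (o - 4)*(o - 3)*(o - 2)*(o + 1)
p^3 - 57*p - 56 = (p - 8)*(p + 1)*(p + 7)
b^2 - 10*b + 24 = (b - 6)*(b - 4)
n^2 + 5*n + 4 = (n + 1)*(n + 4)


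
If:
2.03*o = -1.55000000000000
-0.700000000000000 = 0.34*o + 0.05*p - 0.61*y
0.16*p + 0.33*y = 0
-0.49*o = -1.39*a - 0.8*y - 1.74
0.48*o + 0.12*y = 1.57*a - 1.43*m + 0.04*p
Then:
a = -1.88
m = -1.89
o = -0.76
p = -1.27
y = 0.62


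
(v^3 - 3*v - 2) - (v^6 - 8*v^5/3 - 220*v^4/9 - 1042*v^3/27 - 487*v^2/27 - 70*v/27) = -v^6 + 8*v^5/3 + 220*v^4/9 + 1069*v^3/27 + 487*v^2/27 - 11*v/27 - 2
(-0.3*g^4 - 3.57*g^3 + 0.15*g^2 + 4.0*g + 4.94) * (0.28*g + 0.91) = -0.084*g^5 - 1.2726*g^4 - 3.2067*g^3 + 1.2565*g^2 + 5.0232*g + 4.4954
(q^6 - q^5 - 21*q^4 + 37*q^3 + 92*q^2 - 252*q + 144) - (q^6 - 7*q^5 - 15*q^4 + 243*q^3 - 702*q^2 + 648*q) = 6*q^5 - 6*q^4 - 206*q^3 + 794*q^2 - 900*q + 144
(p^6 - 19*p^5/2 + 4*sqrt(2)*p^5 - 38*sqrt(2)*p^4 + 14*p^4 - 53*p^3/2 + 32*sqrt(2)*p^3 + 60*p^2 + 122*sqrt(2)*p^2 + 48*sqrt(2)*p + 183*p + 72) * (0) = 0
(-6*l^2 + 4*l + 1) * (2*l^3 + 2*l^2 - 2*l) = -12*l^5 - 4*l^4 + 22*l^3 - 6*l^2 - 2*l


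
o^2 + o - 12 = (o - 3)*(o + 4)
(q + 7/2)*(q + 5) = q^2 + 17*q/2 + 35/2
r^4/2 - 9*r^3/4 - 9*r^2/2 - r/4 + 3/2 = (r/2 + 1/2)*(r - 6)*(r - 1/2)*(r + 1)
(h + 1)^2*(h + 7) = h^3 + 9*h^2 + 15*h + 7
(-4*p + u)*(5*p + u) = -20*p^2 + p*u + u^2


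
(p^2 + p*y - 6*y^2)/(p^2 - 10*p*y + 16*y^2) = (-p - 3*y)/(-p + 8*y)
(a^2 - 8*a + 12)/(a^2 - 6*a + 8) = (a - 6)/(a - 4)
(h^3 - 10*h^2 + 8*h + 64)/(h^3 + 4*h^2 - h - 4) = (h^3 - 10*h^2 + 8*h + 64)/(h^3 + 4*h^2 - h - 4)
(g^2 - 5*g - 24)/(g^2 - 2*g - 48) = (g + 3)/(g + 6)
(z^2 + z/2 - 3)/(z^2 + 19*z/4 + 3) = 2*(2*z^2 + z - 6)/(4*z^2 + 19*z + 12)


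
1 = 1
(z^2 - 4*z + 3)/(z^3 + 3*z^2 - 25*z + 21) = 1/(z + 7)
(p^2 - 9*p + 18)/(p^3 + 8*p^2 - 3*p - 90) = (p - 6)/(p^2 + 11*p + 30)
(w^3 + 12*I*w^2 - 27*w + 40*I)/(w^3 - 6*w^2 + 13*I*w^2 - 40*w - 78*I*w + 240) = (w - I)/(w - 6)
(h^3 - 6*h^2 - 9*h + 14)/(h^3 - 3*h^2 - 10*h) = (h^2 - 8*h + 7)/(h*(h - 5))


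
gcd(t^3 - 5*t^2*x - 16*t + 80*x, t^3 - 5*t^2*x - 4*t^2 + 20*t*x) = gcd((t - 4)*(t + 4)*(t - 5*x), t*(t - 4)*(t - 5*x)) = -t^2 + 5*t*x + 4*t - 20*x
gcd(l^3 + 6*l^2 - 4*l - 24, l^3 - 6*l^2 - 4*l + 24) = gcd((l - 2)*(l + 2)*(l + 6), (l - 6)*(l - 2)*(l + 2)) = l^2 - 4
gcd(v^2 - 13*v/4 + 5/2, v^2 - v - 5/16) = v - 5/4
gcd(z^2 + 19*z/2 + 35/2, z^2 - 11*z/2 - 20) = z + 5/2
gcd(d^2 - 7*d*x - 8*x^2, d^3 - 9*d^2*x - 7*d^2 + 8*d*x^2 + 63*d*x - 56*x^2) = -d + 8*x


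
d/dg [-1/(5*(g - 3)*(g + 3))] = 2*g/(5*(g - 3)^2*(g + 3)^2)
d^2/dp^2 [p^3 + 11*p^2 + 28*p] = 6*p + 22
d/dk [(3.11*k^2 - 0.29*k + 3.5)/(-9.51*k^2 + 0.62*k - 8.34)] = (-0.829699999999999*k^2 + 14.6952*k + 0.2486)/(90.4401*k^4 - 11.7924*k^3 + 159.0112*k^2 - 10.3416*k + 69.5556)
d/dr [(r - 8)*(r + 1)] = 2*r - 7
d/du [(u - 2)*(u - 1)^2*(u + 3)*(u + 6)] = 5*u^4 + 20*u^3 - 39*u^2 - 58*u + 72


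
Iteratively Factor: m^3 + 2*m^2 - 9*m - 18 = (m - 3)*(m^2 + 5*m + 6) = (m - 3)*(m + 2)*(m + 3)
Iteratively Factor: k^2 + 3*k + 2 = (k + 1)*(k + 2)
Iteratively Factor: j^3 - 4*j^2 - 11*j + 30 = (j + 3)*(j^2 - 7*j + 10) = (j - 5)*(j + 3)*(j - 2)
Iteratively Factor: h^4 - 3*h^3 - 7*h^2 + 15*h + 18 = (h + 1)*(h^3 - 4*h^2 - 3*h + 18) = (h - 3)*(h + 1)*(h^2 - h - 6) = (h - 3)*(h + 1)*(h + 2)*(h - 3)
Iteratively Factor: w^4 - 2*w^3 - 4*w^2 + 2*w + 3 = (w + 1)*(w^3 - 3*w^2 - w + 3) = (w + 1)^2*(w^2 - 4*w + 3) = (w - 3)*(w + 1)^2*(w - 1)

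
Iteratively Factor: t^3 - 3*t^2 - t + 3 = (t + 1)*(t^2 - 4*t + 3) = (t - 3)*(t + 1)*(t - 1)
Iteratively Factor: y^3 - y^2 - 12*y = (y)*(y^2 - y - 12) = y*(y + 3)*(y - 4)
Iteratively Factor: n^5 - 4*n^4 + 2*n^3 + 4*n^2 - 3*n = (n - 1)*(n^4 - 3*n^3 - n^2 + 3*n) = (n - 1)*(n + 1)*(n^3 - 4*n^2 + 3*n) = (n - 3)*(n - 1)*(n + 1)*(n^2 - n) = (n - 3)*(n - 1)^2*(n + 1)*(n)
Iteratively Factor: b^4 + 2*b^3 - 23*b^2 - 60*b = (b + 4)*(b^3 - 2*b^2 - 15*b) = (b - 5)*(b + 4)*(b^2 + 3*b) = (b - 5)*(b + 3)*(b + 4)*(b)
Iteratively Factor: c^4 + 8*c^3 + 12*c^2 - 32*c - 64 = (c + 4)*(c^3 + 4*c^2 - 4*c - 16) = (c + 4)^2*(c^2 - 4) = (c - 2)*(c + 4)^2*(c + 2)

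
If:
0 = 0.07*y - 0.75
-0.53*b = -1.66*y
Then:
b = 33.56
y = 10.71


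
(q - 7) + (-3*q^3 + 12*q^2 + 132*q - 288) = -3*q^3 + 12*q^2 + 133*q - 295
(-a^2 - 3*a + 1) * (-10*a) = 10*a^3 + 30*a^2 - 10*a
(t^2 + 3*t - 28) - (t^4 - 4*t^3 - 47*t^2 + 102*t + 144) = -t^4 + 4*t^3 + 48*t^2 - 99*t - 172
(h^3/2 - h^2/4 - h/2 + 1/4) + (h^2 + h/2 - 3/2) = h^3/2 + 3*h^2/4 - 5/4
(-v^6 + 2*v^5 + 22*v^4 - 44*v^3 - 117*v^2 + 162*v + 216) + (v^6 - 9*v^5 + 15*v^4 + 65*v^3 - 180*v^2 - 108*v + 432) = -7*v^5 + 37*v^4 + 21*v^3 - 297*v^2 + 54*v + 648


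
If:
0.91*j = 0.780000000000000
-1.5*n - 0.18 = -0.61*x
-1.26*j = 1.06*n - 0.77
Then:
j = 0.86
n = -0.29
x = -0.42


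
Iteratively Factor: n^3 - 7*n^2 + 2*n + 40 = (n + 2)*(n^2 - 9*n + 20) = (n - 4)*(n + 2)*(n - 5)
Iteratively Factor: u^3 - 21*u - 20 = (u + 4)*(u^2 - 4*u - 5) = (u + 1)*(u + 4)*(u - 5)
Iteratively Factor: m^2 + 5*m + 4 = (m + 4)*(m + 1)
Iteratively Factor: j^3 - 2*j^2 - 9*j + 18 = (j - 3)*(j^2 + j - 6) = (j - 3)*(j - 2)*(j + 3)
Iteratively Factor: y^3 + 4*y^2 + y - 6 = (y + 2)*(y^2 + 2*y - 3) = (y + 2)*(y + 3)*(y - 1)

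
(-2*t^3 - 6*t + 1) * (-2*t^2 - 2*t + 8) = 4*t^5 + 4*t^4 - 4*t^3 + 10*t^2 - 50*t + 8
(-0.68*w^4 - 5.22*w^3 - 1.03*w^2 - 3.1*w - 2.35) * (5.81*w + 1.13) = -3.9508*w^5 - 31.0966*w^4 - 11.8829*w^3 - 19.1749*w^2 - 17.1565*w - 2.6555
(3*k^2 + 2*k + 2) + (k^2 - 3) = 4*k^2 + 2*k - 1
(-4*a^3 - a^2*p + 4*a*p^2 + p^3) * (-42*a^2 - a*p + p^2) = 168*a^5 + 46*a^4*p - 171*a^3*p^2 - 47*a^2*p^3 + 3*a*p^4 + p^5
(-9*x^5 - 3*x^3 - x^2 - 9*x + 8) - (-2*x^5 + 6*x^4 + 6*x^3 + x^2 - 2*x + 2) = -7*x^5 - 6*x^4 - 9*x^3 - 2*x^2 - 7*x + 6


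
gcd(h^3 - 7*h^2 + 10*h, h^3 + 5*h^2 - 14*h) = h^2 - 2*h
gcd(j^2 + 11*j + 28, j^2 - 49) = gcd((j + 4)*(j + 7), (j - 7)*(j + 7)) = j + 7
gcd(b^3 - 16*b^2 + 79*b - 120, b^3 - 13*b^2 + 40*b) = b^2 - 13*b + 40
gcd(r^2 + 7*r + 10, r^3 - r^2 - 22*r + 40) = r + 5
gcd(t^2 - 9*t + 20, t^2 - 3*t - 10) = t - 5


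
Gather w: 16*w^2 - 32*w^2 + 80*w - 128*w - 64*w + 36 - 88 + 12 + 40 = -16*w^2 - 112*w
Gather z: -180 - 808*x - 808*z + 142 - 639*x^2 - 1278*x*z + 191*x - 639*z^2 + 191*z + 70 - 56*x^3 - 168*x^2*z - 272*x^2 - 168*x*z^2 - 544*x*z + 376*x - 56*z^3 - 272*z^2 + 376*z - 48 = -56*x^3 - 911*x^2 - 241*x - 56*z^3 + z^2*(-168*x - 911) + z*(-168*x^2 - 1822*x - 241) - 16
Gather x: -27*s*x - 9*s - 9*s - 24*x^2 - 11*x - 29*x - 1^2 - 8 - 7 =-18*s - 24*x^2 + x*(-27*s - 40) - 16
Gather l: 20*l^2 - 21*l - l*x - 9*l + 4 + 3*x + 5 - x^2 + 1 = 20*l^2 + l*(-x - 30) - x^2 + 3*x + 10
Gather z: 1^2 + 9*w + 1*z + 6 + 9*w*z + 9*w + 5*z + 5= 18*w + z*(9*w + 6) + 12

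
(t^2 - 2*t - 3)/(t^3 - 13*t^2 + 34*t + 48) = (t - 3)/(t^2 - 14*t + 48)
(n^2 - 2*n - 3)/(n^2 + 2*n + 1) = (n - 3)/(n + 1)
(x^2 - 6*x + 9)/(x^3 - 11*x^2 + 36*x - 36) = (x - 3)/(x^2 - 8*x + 12)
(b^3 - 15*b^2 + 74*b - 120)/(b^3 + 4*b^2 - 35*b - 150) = (b^2 - 9*b + 20)/(b^2 + 10*b + 25)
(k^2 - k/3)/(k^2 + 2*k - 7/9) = 3*k/(3*k + 7)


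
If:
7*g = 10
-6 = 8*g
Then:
No Solution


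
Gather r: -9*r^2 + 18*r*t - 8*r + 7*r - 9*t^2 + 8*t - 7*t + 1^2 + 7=-9*r^2 + r*(18*t - 1) - 9*t^2 + t + 8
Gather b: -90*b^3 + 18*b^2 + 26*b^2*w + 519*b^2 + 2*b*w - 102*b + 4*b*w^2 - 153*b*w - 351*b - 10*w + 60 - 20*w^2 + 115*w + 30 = -90*b^3 + b^2*(26*w + 537) + b*(4*w^2 - 151*w - 453) - 20*w^2 + 105*w + 90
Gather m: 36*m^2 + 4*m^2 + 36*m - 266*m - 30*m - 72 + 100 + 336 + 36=40*m^2 - 260*m + 400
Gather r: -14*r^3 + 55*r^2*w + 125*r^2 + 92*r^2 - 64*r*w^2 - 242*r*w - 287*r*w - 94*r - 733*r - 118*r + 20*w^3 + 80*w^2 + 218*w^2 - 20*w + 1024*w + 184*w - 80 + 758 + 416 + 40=-14*r^3 + r^2*(55*w + 217) + r*(-64*w^2 - 529*w - 945) + 20*w^3 + 298*w^2 + 1188*w + 1134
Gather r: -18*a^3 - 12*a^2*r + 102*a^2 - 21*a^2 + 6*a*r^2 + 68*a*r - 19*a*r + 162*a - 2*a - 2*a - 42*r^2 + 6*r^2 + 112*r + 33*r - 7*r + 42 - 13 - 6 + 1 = -18*a^3 + 81*a^2 + 158*a + r^2*(6*a - 36) + r*(-12*a^2 + 49*a + 138) + 24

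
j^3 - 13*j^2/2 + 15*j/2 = j*(j - 5)*(j - 3/2)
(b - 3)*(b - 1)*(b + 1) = b^3 - 3*b^2 - b + 3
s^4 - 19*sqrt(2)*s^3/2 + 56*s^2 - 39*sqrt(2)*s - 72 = (s - 4*sqrt(2))*(s - 3*sqrt(2))^2*(s + sqrt(2)/2)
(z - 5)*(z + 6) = z^2 + z - 30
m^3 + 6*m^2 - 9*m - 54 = (m - 3)*(m + 3)*(m + 6)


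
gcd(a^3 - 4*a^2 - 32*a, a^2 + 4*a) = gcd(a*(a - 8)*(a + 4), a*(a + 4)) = a^2 + 4*a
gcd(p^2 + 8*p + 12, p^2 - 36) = p + 6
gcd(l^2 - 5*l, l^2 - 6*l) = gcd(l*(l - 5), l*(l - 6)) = l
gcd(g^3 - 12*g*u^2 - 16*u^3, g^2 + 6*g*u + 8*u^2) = g + 2*u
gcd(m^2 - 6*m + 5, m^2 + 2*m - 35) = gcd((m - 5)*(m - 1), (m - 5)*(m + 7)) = m - 5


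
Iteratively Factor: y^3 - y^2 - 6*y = (y - 3)*(y^2 + 2*y) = (y - 3)*(y + 2)*(y)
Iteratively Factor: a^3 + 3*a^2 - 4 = (a + 2)*(a^2 + a - 2) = (a - 1)*(a + 2)*(a + 2)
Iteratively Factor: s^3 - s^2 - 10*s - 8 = (s - 4)*(s^2 + 3*s + 2) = (s - 4)*(s + 1)*(s + 2)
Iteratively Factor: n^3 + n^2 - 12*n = (n + 4)*(n^2 - 3*n) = (n - 3)*(n + 4)*(n)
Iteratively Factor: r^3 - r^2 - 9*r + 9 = (r - 3)*(r^2 + 2*r - 3) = (r - 3)*(r + 3)*(r - 1)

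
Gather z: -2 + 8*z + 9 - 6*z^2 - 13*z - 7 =-6*z^2 - 5*z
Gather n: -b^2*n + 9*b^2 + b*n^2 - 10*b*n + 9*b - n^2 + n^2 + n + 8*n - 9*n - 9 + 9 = 9*b^2 + b*n^2 + 9*b + n*(-b^2 - 10*b)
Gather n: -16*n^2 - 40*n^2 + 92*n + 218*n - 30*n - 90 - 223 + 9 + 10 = -56*n^2 + 280*n - 294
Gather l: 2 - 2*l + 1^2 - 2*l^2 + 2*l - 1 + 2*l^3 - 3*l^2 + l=2*l^3 - 5*l^2 + l + 2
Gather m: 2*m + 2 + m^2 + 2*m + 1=m^2 + 4*m + 3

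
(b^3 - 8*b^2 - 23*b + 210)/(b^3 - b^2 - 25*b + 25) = (b^2 - 13*b + 42)/(b^2 - 6*b + 5)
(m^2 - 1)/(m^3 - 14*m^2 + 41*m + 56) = (m - 1)/(m^2 - 15*m + 56)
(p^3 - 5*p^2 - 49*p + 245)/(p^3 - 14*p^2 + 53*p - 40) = (p^2 - 49)/(p^2 - 9*p + 8)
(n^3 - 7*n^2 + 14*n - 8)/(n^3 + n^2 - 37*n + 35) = (n^2 - 6*n + 8)/(n^2 + 2*n - 35)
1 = 1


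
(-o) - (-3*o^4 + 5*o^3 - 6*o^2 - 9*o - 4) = 3*o^4 - 5*o^3 + 6*o^2 + 8*o + 4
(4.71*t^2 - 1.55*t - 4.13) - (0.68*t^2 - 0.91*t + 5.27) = 4.03*t^2 - 0.64*t - 9.4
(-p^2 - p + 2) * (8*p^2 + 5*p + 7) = -8*p^4 - 13*p^3 + 4*p^2 + 3*p + 14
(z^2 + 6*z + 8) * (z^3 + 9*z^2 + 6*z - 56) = z^5 + 15*z^4 + 68*z^3 + 52*z^2 - 288*z - 448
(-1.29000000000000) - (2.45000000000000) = -3.74000000000000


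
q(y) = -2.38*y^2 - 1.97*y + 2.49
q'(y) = -4.76*y - 1.97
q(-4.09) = -29.27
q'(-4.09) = 17.50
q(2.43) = -16.35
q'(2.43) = -13.54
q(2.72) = -20.48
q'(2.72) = -14.92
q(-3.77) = -23.91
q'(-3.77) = 15.98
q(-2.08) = -3.71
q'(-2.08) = 7.93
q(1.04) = -2.13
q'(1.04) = -6.92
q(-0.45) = 2.89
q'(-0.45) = 0.17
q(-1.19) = 1.46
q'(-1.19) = 3.69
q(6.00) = -95.01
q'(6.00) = -30.53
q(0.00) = 2.49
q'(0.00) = -1.97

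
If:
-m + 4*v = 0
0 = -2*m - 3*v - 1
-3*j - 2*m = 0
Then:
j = 8/33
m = -4/11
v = -1/11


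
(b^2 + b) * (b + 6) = b^3 + 7*b^2 + 6*b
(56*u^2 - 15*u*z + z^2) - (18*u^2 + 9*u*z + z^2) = 38*u^2 - 24*u*z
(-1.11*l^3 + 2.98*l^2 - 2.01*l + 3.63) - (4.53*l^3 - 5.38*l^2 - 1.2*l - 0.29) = -5.64*l^3 + 8.36*l^2 - 0.81*l + 3.92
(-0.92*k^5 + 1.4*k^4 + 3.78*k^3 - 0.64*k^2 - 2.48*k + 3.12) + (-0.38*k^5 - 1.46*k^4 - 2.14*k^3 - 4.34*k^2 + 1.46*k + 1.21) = -1.3*k^5 - 0.0600000000000001*k^4 + 1.64*k^3 - 4.98*k^2 - 1.02*k + 4.33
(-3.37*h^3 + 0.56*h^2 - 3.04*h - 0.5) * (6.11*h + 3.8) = -20.5907*h^4 - 9.3844*h^3 - 16.4464*h^2 - 14.607*h - 1.9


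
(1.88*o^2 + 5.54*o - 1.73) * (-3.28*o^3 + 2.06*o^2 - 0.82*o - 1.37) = -6.1664*o^5 - 14.2984*o^4 + 15.5452*o^3 - 10.6822*o^2 - 6.1712*o + 2.3701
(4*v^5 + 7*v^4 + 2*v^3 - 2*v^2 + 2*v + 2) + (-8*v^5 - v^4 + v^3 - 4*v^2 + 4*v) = -4*v^5 + 6*v^4 + 3*v^3 - 6*v^2 + 6*v + 2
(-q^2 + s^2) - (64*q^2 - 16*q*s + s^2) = -65*q^2 + 16*q*s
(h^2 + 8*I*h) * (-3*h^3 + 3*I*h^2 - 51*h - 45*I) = -3*h^5 - 21*I*h^4 - 75*h^3 - 453*I*h^2 + 360*h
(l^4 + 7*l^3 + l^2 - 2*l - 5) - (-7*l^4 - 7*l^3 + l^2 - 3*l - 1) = 8*l^4 + 14*l^3 + l - 4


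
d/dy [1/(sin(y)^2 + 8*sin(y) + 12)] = -2*(sin(y) + 4)*cos(y)/(sin(y)^2 + 8*sin(y) + 12)^2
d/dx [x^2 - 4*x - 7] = 2*x - 4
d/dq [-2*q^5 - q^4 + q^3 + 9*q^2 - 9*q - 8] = -10*q^4 - 4*q^3 + 3*q^2 + 18*q - 9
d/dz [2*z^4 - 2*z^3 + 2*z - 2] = 8*z^3 - 6*z^2 + 2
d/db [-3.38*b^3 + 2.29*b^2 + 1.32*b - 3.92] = -10.14*b^2 + 4.58*b + 1.32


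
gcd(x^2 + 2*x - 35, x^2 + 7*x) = x + 7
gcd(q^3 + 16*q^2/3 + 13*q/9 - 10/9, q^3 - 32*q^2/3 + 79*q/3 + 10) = 1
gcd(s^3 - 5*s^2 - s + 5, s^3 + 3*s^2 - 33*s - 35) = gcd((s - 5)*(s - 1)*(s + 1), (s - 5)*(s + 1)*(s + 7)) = s^2 - 4*s - 5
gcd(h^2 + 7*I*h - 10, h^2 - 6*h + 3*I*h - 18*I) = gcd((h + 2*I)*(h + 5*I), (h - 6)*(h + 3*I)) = 1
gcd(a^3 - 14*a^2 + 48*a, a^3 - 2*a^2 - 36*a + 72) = a - 6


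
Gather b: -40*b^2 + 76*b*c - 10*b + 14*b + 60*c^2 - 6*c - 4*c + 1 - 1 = -40*b^2 + b*(76*c + 4) + 60*c^2 - 10*c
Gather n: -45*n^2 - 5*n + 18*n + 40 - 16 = -45*n^2 + 13*n + 24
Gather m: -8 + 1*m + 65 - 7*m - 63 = -6*m - 6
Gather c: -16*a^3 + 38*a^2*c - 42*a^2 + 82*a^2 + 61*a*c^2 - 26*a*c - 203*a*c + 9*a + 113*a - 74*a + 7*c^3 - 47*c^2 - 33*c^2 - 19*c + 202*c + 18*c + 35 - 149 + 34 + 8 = -16*a^3 + 40*a^2 + 48*a + 7*c^3 + c^2*(61*a - 80) + c*(38*a^2 - 229*a + 201) - 72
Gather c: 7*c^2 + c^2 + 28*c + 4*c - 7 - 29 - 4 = 8*c^2 + 32*c - 40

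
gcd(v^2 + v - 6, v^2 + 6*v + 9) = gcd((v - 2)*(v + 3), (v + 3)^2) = v + 3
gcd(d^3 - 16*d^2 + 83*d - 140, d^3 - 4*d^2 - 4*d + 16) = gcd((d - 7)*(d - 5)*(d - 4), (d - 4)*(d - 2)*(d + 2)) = d - 4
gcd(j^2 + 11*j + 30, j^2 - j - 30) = j + 5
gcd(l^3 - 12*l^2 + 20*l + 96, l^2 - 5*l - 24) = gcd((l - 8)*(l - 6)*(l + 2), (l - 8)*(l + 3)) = l - 8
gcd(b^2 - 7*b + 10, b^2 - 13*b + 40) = b - 5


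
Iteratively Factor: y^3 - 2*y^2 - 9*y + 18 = (y - 2)*(y^2 - 9) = (y - 3)*(y - 2)*(y + 3)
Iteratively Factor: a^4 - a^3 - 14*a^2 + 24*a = (a - 2)*(a^3 + a^2 - 12*a) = (a - 3)*(a - 2)*(a^2 + 4*a) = a*(a - 3)*(a - 2)*(a + 4)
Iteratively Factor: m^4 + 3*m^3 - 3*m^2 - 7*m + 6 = (m - 1)*(m^3 + 4*m^2 + m - 6) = (m - 1)*(m + 3)*(m^2 + m - 2) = (m - 1)^2*(m + 3)*(m + 2)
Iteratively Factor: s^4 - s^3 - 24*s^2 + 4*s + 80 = (s - 5)*(s^3 + 4*s^2 - 4*s - 16) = (s - 5)*(s + 4)*(s^2 - 4) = (s - 5)*(s + 2)*(s + 4)*(s - 2)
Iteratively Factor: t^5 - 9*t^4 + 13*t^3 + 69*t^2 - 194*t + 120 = (t + 3)*(t^4 - 12*t^3 + 49*t^2 - 78*t + 40) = (t - 2)*(t + 3)*(t^3 - 10*t^2 + 29*t - 20) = (t - 5)*(t - 2)*(t + 3)*(t^2 - 5*t + 4) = (t - 5)*(t - 2)*(t - 1)*(t + 3)*(t - 4)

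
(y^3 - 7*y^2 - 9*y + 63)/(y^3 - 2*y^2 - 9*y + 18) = (y - 7)/(y - 2)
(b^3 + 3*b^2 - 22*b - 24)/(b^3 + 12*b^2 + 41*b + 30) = (b - 4)/(b + 5)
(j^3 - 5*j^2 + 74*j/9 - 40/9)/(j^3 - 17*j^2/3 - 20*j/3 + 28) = (9*j^2 - 27*j + 20)/(3*(3*j^2 - 11*j - 42))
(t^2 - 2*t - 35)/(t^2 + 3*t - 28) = (t^2 - 2*t - 35)/(t^2 + 3*t - 28)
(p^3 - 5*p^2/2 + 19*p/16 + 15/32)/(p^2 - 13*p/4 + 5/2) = (8*p^2 - 10*p - 3)/(8*(p - 2))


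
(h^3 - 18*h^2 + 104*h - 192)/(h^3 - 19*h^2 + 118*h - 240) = (h - 4)/(h - 5)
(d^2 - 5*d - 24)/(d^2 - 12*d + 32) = (d + 3)/(d - 4)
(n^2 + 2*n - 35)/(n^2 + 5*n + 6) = (n^2 + 2*n - 35)/(n^2 + 5*n + 6)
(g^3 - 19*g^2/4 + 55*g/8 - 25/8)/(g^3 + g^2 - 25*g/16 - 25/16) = 2*(2*g^2 - 7*g + 5)/(4*g^2 + 9*g + 5)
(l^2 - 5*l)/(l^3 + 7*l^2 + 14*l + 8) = l*(l - 5)/(l^3 + 7*l^2 + 14*l + 8)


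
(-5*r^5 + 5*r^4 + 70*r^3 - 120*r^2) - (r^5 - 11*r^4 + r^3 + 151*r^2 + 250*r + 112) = -6*r^5 + 16*r^4 + 69*r^3 - 271*r^2 - 250*r - 112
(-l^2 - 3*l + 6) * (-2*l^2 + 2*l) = 2*l^4 + 4*l^3 - 18*l^2 + 12*l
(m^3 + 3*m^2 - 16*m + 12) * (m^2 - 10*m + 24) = m^5 - 7*m^4 - 22*m^3 + 244*m^2 - 504*m + 288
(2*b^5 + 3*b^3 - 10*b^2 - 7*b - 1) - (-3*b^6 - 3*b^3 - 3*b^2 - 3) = 3*b^6 + 2*b^5 + 6*b^3 - 7*b^2 - 7*b + 2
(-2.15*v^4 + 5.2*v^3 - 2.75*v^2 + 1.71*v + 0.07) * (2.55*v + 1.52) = -5.4825*v^5 + 9.992*v^4 + 0.891500000000002*v^3 + 0.1805*v^2 + 2.7777*v + 0.1064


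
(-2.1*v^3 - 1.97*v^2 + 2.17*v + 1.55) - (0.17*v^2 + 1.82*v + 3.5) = -2.1*v^3 - 2.14*v^2 + 0.35*v - 1.95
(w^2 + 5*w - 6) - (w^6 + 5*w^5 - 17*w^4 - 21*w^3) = -w^6 - 5*w^5 + 17*w^4 + 21*w^3 + w^2 + 5*w - 6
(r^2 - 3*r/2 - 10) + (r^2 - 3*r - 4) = 2*r^2 - 9*r/2 - 14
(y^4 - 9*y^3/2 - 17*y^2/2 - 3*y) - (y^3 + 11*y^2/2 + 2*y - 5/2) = y^4 - 11*y^3/2 - 14*y^2 - 5*y + 5/2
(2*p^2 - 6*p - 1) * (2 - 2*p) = -4*p^3 + 16*p^2 - 10*p - 2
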